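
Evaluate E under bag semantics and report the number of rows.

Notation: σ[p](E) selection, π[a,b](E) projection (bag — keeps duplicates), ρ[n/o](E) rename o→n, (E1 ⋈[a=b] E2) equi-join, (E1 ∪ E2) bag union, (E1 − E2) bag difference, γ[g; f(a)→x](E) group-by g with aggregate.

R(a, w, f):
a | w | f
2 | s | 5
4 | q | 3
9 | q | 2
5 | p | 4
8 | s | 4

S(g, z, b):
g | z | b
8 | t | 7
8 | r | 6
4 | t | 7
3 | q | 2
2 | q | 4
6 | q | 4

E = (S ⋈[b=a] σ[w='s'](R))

Per-node cardinality:
  S → 6
  R → 5
  σ[w='s'](R) → 2
  (S ⋈[b=a] σ[w='s'](R)) → 1

|E| = 1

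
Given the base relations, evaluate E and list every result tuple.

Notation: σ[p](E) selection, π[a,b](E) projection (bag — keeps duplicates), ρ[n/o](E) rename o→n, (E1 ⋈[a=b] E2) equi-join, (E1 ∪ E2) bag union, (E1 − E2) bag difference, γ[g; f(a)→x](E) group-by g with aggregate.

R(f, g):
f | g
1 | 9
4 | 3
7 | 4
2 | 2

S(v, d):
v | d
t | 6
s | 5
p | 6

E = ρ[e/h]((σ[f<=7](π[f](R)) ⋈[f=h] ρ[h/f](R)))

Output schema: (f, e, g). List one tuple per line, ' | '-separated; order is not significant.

Stepwise |·|:
  R → 4
  π[f](R) → 4
  σ[f<=7](π[f](R)) → 4
  R → 4
  ρ[h/f](R) → 4
  (σ[f<=7](π[f](R)) ⋈[f=h] ρ[h/f](R)) → 4
  ρ[e/h]((σ[f<=7](π[f](R)) ⋈[f=h] ρ[h/f](R))) → 4

== RESULT ==
f | e | g
1 | 1 | 9
2 | 2 | 2
4 | 4 | 3
7 | 7 | 4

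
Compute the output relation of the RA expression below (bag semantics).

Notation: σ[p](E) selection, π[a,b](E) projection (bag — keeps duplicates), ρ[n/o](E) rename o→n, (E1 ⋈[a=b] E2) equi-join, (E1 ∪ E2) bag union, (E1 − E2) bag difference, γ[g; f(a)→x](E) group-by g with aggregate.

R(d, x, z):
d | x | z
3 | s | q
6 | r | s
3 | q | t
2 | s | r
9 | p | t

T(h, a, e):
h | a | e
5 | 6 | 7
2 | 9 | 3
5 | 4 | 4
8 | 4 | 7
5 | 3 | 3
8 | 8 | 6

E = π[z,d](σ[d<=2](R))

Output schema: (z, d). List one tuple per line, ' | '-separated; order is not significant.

Stepwise |·|:
  R → 5
  σ[d<=2](R) → 1
  π[z,d](σ[d<=2](R)) → 1

== RESULT ==
z | d
r | 2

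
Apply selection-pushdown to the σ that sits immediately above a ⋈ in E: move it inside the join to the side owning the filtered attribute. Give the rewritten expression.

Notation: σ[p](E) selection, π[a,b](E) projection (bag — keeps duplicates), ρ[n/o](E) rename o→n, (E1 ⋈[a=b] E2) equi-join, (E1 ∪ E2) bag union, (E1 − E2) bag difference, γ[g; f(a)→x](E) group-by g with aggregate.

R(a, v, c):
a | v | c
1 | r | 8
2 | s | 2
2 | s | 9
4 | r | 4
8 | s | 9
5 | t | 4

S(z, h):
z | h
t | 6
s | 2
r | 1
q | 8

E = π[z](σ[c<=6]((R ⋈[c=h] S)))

σ filters on c, owned by the left side.
E' = π[z]((σ[c<=6](R) ⋈[c=h] S))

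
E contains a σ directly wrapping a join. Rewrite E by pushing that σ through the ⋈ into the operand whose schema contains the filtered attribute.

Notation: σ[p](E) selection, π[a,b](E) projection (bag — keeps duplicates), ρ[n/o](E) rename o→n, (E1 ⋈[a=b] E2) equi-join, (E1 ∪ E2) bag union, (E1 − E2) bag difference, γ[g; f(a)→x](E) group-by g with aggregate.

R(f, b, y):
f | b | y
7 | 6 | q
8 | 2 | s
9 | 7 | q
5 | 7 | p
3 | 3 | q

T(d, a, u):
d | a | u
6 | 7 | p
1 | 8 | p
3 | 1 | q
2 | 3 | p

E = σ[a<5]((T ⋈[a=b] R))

σ filters on a, owned by the left side.
E' = (σ[a<5](T) ⋈[a=b] R)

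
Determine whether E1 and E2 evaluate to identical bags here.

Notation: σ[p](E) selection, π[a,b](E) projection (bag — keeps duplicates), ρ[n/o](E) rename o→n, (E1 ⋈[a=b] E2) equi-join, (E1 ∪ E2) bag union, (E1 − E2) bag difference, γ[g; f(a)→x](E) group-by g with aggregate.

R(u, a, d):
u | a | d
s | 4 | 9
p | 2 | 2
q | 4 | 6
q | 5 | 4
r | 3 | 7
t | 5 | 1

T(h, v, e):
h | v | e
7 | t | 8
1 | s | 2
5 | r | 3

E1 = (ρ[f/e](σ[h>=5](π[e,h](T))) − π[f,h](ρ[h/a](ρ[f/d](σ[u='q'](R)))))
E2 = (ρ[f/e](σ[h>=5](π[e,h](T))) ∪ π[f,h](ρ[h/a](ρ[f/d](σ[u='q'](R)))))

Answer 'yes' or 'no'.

E1 row counts bottom-up:
  T → 3
  π[e,h](T) → 3
  σ[h>=5](π[e,h](T)) → 2
  ρ[f/e](σ[h>=5](π[e,h](T))) → 2
  R → 6
  σ[u='q'](R) → 2
  ρ[f/d](σ[u='q'](R)) → 2
  ρ[h/a](ρ[f/d](σ[u='q'](R))) → 2
  π[f,h](ρ[h/a](ρ[f/d](σ[u='q'](R)))) → 2
  (ρ[f/e](σ[h>=5](π[e,h](T))) − π[f,h](ρ[h/a](ρ[f/d](σ[u='q'](R))))) → 2
E2 row counts bottom-up:
  T → 3
  π[e,h](T) → 3
  σ[h>=5](π[e,h](T)) → 2
  ρ[f/e](σ[h>=5](π[e,h](T))) → 2
  R → 6
  σ[u='q'](R) → 2
  ρ[f/d](σ[u='q'](R)) → 2
  ρ[h/a](ρ[f/d](σ[u='q'](R))) → 2
  π[f,h](ρ[h/a](ρ[f/d](σ[u='q'](R)))) → 2
  (ρ[f/e](σ[h>=5](π[e,h](T))) ∪ π[f,h](ρ[h/a](ρ[f/d](σ[u='q'](R))))) → 4

E1 result:
f | h
3 | 5
8 | 7
E2 result:
f | h
3 | 5
4 | 5
6 | 4
8 | 7
Witness: (4, 5) appears 0× in E1 but 1× in E2.

no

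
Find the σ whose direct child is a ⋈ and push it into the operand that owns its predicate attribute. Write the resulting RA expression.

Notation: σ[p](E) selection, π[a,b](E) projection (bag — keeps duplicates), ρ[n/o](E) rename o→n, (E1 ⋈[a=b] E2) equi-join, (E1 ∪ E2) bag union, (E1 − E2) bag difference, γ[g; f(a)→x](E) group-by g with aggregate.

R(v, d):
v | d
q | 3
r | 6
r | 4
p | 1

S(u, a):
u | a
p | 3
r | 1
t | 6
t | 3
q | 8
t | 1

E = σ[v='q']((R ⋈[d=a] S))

σ filters on v, owned by the left side.
E' = (σ[v='q'](R) ⋈[d=a] S)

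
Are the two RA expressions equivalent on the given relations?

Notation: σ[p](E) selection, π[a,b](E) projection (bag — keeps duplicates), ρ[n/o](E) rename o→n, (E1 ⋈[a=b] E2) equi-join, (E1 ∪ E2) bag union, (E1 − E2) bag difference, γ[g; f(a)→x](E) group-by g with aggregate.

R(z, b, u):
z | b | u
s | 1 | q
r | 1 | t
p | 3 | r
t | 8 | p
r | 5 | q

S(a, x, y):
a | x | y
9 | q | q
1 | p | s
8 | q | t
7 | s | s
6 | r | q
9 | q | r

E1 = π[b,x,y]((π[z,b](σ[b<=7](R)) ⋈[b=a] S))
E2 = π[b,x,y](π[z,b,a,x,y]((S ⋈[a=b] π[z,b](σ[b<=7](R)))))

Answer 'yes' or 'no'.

E1 subexpression sizes:
  R → 5
  σ[b<=7](R) → 4
  π[z,b](σ[b<=7](R)) → 4
  S → 6
  (π[z,b](σ[b<=7](R)) ⋈[b=a] S) → 2
  π[b,x,y]((π[z,b](σ[b<=7](R)) ⋈[b=a] S)) → 2
E2 subexpression sizes:
  S → 6
  R → 5
  σ[b<=7](R) → 4
  π[z,b](σ[b<=7](R)) → 4
  (S ⋈[a=b] π[z,b](σ[b<=7](R))) → 2
  π[z,b,a,x,y]((S ⋈[a=b] π[z,b](σ[b<=7](R)))) → 2
  π[b,x,y](π[z,b,a,x,y]((S ⋈[a=b] π[z,b](σ[b<=7](R))))) → 2

E1 and E2 produce the same multiset:
b | x | y
1 | p | s
1 | p | s

yes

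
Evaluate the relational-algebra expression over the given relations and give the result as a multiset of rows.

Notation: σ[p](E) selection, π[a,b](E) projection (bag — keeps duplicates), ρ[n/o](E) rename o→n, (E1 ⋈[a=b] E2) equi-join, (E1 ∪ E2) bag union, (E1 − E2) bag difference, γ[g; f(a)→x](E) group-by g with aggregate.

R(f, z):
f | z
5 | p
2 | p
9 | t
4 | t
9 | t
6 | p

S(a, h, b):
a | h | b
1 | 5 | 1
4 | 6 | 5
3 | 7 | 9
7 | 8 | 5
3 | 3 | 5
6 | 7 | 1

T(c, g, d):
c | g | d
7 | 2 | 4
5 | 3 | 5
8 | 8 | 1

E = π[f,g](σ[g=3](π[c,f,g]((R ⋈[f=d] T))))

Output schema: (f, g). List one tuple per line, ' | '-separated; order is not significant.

Row counts bottom-up:
  R → 6
  T → 3
  (R ⋈[f=d] T) → 2
  π[c,f,g]((R ⋈[f=d] T)) → 2
  σ[g=3](π[c,f,g]((R ⋈[f=d] T))) → 1
  π[f,g](σ[g=3](π[c,f,g]((R ⋈[f=d] T)))) → 1

== RESULT ==
f | g
5 | 3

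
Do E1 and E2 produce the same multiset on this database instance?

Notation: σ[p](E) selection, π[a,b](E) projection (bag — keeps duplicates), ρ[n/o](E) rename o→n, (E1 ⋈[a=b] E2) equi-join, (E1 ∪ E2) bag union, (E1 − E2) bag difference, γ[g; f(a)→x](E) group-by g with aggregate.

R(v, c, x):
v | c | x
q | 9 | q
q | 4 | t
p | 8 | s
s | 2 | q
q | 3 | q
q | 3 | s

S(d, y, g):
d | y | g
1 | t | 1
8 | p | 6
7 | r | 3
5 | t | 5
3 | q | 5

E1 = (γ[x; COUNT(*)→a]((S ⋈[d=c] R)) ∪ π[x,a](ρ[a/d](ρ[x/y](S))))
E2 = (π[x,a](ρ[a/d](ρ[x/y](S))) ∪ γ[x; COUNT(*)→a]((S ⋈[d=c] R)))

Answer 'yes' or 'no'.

E1 row counts bottom-up:
  S → 5
  R → 6
  (S ⋈[d=c] R) → 3
  γ[x; COUNT(*)→a]((S ⋈[d=c] R)) → 2
  S → 5
  ρ[x/y](S) → 5
  ρ[a/d](ρ[x/y](S)) → 5
  π[x,a](ρ[a/d](ρ[x/y](S))) → 5
  (γ[x; COUNT(*)→a]((S ⋈[d=c] R)) ∪ π[x,a](ρ[a/d](ρ[x/y](S)))) → 7
E2 row counts bottom-up:
  S → 5
  ρ[x/y](S) → 5
  ρ[a/d](ρ[x/y](S)) → 5
  π[x,a](ρ[a/d](ρ[x/y](S))) → 5
  S → 5
  R → 6
  (S ⋈[d=c] R) → 3
  γ[x; COUNT(*)→a]((S ⋈[d=c] R)) → 2
  (π[x,a](ρ[a/d](ρ[x/y](S))) ∪ γ[x; COUNT(*)→a]((S ⋈[d=c] R))) → 7

E1 and E2 produce the same multiset:
x | a
p | 8
q | 1
q | 3
r | 7
s | 2
t | 1
t | 5

yes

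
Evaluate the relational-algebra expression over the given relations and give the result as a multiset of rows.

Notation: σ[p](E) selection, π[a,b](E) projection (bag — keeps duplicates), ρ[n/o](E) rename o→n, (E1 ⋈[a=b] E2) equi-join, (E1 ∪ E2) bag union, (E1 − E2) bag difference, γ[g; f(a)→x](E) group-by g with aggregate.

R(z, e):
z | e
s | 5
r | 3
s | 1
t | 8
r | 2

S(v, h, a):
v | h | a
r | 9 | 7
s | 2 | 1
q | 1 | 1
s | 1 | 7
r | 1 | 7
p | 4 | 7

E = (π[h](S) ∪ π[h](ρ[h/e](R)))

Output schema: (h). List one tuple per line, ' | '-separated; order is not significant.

Subexpression sizes:
  S → 6
  π[h](S) → 6
  R → 5
  ρ[h/e](R) → 5
  π[h](ρ[h/e](R)) → 5
  (π[h](S) ∪ π[h](ρ[h/e](R))) → 11

== RESULT ==
h
1
1
1
1
2
2
3
4
5
8
9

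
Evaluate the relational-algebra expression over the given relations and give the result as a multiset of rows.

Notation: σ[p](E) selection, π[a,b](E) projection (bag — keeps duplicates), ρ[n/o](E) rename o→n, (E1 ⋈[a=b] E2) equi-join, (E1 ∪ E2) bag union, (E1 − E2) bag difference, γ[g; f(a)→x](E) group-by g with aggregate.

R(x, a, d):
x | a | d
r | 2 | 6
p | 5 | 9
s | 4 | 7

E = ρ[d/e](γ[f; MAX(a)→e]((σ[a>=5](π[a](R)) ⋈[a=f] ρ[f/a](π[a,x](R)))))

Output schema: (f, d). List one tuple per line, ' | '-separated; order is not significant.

Stepwise |·|:
  R → 3
  π[a](R) → 3
  σ[a>=5](π[a](R)) → 1
  R → 3
  π[a,x](R) → 3
  ρ[f/a](π[a,x](R)) → 3
  (σ[a>=5](π[a](R)) ⋈[a=f] ρ[f/a](π[a,x](R))) → 1
  γ[f; MAX(a)→e]((σ[a>=5](π[a](R)) ⋈[a=f] ρ[f/a](π[a,x](R)))) → 1
  ρ[d/e](γ[f; MAX(a)→e]((σ[a>=5](π[a](R)) ⋈[a=f] ρ[f/a](π[a,x](R))))) → 1

== RESULT ==
f | d
5 | 5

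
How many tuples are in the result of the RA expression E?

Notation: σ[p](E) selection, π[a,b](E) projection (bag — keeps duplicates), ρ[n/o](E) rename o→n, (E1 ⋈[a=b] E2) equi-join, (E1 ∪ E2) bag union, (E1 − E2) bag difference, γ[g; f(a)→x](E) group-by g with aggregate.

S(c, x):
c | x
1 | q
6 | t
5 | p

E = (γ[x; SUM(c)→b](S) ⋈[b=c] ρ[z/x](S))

Per-node cardinality:
  S → 3
  γ[x; SUM(c)→b](S) → 3
  S → 3
  ρ[z/x](S) → 3
  (γ[x; SUM(c)→b](S) ⋈[b=c] ρ[z/x](S)) → 3

|E| = 3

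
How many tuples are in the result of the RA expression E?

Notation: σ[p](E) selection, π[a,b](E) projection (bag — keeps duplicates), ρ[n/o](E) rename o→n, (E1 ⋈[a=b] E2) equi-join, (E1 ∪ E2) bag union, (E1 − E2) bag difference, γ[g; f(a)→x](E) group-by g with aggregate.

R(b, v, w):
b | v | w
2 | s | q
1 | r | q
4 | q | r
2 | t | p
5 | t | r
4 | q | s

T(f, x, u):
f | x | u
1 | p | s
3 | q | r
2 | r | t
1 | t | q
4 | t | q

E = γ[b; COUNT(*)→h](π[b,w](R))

Per-node cardinality:
  R → 6
  π[b,w](R) → 6
  γ[b; COUNT(*)→h](π[b,w](R)) → 4

|E| = 4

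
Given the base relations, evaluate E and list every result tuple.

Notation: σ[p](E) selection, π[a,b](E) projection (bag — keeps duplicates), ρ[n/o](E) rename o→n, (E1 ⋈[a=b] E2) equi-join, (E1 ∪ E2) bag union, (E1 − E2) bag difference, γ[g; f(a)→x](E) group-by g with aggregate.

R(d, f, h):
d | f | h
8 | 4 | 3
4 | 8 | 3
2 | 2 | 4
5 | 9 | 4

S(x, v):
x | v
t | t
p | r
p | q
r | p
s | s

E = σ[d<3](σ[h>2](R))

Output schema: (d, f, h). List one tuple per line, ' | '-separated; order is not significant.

Stepwise |·|:
  R → 4
  σ[h>2](R) → 4
  σ[d<3](σ[h>2](R)) → 1

== RESULT ==
d | f | h
2 | 2 | 4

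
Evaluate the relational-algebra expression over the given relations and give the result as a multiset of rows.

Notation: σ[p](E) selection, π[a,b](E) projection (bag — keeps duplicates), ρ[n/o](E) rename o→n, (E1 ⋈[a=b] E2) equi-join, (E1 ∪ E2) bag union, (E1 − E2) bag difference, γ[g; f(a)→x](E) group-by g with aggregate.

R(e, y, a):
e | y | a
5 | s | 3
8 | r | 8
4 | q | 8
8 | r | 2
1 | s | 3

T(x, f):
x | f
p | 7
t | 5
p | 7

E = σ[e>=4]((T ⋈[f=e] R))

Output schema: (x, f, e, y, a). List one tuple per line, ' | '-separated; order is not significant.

Per-node cardinality:
  T → 3
  R → 5
  (T ⋈[f=e] R) → 1
  σ[e>=4]((T ⋈[f=e] R)) → 1

== RESULT ==
x | f | e | y | a
t | 5 | 5 | s | 3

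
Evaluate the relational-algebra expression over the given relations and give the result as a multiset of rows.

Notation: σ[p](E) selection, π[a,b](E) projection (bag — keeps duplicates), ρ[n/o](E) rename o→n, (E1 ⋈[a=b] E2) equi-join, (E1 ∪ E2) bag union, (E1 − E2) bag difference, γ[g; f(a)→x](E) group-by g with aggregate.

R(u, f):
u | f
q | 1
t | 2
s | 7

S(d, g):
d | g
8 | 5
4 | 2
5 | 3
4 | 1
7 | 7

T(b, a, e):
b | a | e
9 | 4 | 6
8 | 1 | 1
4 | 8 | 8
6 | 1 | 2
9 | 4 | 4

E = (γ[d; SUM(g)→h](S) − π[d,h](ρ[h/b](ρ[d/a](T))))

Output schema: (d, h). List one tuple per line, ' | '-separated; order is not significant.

Row counts bottom-up:
  S → 5
  γ[d; SUM(g)→h](S) → 4
  T → 5
  ρ[d/a](T) → 5
  ρ[h/b](ρ[d/a](T)) → 5
  π[d,h](ρ[h/b](ρ[d/a](T))) → 5
  (γ[d; SUM(g)→h](S) − π[d,h](ρ[h/b](ρ[d/a](T)))) → 4

== RESULT ==
d | h
4 | 3
5 | 3
7 | 7
8 | 5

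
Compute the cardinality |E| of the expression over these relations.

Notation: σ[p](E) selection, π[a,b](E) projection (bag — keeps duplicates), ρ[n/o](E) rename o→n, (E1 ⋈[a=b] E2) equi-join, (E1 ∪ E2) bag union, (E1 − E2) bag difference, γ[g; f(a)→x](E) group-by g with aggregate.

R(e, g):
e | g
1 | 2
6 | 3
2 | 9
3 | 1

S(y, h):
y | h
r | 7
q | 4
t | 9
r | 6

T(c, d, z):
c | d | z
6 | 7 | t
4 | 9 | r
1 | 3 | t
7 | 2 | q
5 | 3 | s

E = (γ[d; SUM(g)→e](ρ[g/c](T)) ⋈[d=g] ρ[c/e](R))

Stepwise |·|:
  T → 5
  ρ[g/c](T) → 5
  γ[d; SUM(g)→e](ρ[g/c](T)) → 4
  R → 4
  ρ[c/e](R) → 4
  (γ[d; SUM(g)→e](ρ[g/c](T)) ⋈[d=g] ρ[c/e](R)) → 3

|E| = 3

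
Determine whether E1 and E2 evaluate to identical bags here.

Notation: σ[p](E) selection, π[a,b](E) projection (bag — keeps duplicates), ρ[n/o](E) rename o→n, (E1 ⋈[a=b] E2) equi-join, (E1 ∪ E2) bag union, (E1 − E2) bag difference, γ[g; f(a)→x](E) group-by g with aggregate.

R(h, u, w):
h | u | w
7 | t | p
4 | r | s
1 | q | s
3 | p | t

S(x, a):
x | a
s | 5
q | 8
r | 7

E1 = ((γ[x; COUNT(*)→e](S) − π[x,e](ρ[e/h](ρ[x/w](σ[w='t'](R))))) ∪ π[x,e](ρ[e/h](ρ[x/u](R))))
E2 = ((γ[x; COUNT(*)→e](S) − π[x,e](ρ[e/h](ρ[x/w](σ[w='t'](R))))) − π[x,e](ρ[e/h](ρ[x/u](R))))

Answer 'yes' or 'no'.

E1 per-node cardinality:
  S → 3
  γ[x; COUNT(*)→e](S) → 3
  R → 4
  σ[w='t'](R) → 1
  ρ[x/w](σ[w='t'](R)) → 1
  ρ[e/h](ρ[x/w](σ[w='t'](R))) → 1
  π[x,e](ρ[e/h](ρ[x/w](σ[w='t'](R)))) → 1
  (γ[x; COUNT(*)→e](S) − π[x,e](ρ[e/h](ρ[x/w](σ[w='t'](R))))) → 3
  R → 4
  ρ[x/u](R) → 4
  ρ[e/h](ρ[x/u](R)) → 4
  π[x,e](ρ[e/h](ρ[x/u](R))) → 4
  ((γ[x; COUNT(*)→e](S) − π[x,e](ρ[e/h](ρ[x/w](σ[w='t'](R))))) ∪ π[x,e](ρ[e/h](ρ[x/u](R)))) → 7
E2 per-node cardinality:
  S → 3
  γ[x; COUNT(*)→e](S) → 3
  R → 4
  σ[w='t'](R) → 1
  ρ[x/w](σ[w='t'](R)) → 1
  ρ[e/h](ρ[x/w](σ[w='t'](R))) → 1
  π[x,e](ρ[e/h](ρ[x/w](σ[w='t'](R)))) → 1
  (γ[x; COUNT(*)→e](S) − π[x,e](ρ[e/h](ρ[x/w](σ[w='t'](R))))) → 3
  R → 4
  ρ[x/u](R) → 4
  ρ[e/h](ρ[x/u](R)) → 4
  π[x,e](ρ[e/h](ρ[x/u](R))) → 4
  ((γ[x; COUNT(*)→e](S) − π[x,e](ρ[e/h](ρ[x/w](σ[w='t'](R))))) − π[x,e](ρ[e/h](ρ[x/u](R)))) → 2

E1 result:
x | e
p | 3
q | 1
q | 1
r | 1
r | 4
s | 1
t | 7
E2 result:
x | e
r | 1
s | 1
Witness: ('q', 1) appears 2× in E1 but 0× in E2.

no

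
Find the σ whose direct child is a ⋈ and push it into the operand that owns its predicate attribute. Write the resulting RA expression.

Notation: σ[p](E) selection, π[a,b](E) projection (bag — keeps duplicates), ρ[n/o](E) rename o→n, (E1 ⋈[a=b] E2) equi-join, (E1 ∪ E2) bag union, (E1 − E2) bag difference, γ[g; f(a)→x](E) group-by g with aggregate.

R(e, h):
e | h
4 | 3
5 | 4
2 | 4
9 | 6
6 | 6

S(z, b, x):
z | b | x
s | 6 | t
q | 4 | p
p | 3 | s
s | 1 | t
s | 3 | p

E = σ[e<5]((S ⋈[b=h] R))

σ filters on e, owned by the right side.
E' = (S ⋈[b=h] σ[e<5](R))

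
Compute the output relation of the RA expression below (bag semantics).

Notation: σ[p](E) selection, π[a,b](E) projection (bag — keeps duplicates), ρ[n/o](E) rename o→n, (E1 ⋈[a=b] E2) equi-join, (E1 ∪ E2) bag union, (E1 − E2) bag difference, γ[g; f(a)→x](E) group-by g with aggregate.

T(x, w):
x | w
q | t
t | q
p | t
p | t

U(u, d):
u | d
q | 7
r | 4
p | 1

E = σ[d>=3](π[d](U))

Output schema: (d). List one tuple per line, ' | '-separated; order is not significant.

Row counts bottom-up:
  U → 3
  π[d](U) → 3
  σ[d>=3](π[d](U)) → 2

== RESULT ==
d
4
7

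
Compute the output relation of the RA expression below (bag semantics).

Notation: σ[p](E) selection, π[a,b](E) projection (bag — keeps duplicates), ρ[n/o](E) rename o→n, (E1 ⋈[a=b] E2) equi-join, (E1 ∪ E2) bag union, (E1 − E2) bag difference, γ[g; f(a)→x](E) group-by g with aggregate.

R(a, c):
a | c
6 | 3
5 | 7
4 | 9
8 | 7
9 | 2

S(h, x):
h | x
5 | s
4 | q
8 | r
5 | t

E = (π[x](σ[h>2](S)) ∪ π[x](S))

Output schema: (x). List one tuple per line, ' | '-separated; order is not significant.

Stepwise |·|:
  S → 4
  σ[h>2](S) → 4
  π[x](σ[h>2](S)) → 4
  S → 4
  π[x](S) → 4
  (π[x](σ[h>2](S)) ∪ π[x](S)) → 8

== RESULT ==
x
q
q
r
r
s
s
t
t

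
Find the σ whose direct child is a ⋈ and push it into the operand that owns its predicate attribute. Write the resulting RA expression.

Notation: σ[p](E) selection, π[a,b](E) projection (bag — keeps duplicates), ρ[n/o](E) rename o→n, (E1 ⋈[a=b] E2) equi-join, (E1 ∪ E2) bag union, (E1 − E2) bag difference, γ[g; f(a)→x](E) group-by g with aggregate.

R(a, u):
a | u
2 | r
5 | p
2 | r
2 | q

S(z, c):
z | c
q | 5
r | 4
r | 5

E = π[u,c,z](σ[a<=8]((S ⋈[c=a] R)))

σ filters on a, owned by the right side.
E' = π[u,c,z]((S ⋈[c=a] σ[a<=8](R)))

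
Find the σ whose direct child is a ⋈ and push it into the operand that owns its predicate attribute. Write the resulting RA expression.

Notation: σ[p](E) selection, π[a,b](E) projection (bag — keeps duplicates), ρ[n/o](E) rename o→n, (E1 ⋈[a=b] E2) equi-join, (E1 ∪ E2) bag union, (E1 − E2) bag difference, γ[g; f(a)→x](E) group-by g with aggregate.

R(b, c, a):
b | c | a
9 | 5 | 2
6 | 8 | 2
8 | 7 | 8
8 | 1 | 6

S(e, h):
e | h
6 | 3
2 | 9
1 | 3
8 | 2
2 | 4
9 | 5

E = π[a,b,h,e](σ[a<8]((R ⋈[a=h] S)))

σ filters on a, owned by the left side.
E' = π[a,b,h,e]((σ[a<8](R) ⋈[a=h] S))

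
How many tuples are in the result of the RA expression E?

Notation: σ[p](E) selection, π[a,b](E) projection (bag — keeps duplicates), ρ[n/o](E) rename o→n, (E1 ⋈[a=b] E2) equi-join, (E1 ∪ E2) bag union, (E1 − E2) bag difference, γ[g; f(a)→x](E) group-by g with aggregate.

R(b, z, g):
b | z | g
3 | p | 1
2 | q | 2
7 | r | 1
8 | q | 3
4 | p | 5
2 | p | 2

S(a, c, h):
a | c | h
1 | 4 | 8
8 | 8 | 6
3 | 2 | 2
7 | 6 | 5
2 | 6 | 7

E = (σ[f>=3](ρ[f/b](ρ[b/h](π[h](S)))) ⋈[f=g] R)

Stepwise |·|:
  S → 5
  π[h](S) → 5
  ρ[b/h](π[h](S)) → 5
  ρ[f/b](ρ[b/h](π[h](S))) → 5
  σ[f>=3](ρ[f/b](ρ[b/h](π[h](S)))) → 4
  R → 6
  (σ[f>=3](ρ[f/b](ρ[b/h](π[h](S)))) ⋈[f=g] R) → 1

|E| = 1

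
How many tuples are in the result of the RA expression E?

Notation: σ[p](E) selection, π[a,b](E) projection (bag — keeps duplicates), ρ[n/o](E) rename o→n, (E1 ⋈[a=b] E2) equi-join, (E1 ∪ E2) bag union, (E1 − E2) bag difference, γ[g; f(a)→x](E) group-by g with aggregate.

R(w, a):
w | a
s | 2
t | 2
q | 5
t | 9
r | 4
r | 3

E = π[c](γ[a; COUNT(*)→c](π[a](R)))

Row counts bottom-up:
  R → 6
  π[a](R) → 6
  γ[a; COUNT(*)→c](π[a](R)) → 5
  π[c](γ[a; COUNT(*)→c](π[a](R))) → 5

|E| = 5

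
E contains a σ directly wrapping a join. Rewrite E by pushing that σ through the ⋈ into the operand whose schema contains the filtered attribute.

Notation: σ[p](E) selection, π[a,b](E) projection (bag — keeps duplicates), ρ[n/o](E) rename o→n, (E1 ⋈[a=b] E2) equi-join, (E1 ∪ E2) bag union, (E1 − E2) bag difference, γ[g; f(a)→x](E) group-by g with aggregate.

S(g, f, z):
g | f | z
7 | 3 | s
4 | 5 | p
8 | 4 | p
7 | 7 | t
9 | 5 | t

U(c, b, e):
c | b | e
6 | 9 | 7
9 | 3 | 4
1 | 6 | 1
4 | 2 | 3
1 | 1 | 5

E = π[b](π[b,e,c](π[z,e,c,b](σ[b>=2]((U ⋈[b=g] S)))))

σ filters on b, owned by the left side.
E' = π[b](π[b,e,c](π[z,e,c,b]((σ[b>=2](U) ⋈[b=g] S))))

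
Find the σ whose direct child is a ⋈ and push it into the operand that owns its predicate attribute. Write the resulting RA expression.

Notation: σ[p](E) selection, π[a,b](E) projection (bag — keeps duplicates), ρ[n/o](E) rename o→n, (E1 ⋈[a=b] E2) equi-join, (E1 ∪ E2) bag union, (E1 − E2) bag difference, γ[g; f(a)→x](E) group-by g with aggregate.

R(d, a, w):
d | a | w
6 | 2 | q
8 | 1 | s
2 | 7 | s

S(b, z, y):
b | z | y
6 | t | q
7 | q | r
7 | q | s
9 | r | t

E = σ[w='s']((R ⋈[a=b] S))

σ filters on w, owned by the left side.
E' = (σ[w='s'](R) ⋈[a=b] S)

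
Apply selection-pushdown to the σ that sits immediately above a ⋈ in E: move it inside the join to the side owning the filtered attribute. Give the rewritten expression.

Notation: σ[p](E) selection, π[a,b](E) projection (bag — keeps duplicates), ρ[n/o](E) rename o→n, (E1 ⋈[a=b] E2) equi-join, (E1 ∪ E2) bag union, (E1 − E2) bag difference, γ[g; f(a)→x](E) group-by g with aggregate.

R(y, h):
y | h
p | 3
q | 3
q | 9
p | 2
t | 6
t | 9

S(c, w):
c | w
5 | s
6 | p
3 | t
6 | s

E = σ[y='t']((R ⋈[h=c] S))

σ filters on y, owned by the left side.
E' = (σ[y='t'](R) ⋈[h=c] S)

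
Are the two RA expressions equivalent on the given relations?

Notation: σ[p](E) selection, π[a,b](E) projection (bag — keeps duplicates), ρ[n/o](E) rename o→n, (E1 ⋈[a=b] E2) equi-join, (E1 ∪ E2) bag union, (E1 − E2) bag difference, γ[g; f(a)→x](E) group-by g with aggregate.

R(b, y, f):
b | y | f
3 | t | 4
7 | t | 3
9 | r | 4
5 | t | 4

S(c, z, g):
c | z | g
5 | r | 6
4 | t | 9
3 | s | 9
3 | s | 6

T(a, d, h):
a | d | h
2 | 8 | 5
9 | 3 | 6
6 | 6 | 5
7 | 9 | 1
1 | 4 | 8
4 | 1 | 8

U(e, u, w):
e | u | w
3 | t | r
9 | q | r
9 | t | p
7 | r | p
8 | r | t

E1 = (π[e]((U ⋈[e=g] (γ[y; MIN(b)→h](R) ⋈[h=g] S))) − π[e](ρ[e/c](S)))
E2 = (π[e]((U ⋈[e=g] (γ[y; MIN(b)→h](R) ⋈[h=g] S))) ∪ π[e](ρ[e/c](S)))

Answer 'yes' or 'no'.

E1 row counts bottom-up:
  U → 5
  R → 4
  γ[y; MIN(b)→h](R) → 2
  S → 4
  (γ[y; MIN(b)→h](R) ⋈[h=g] S) → 2
  (U ⋈[e=g] (γ[y; MIN(b)→h](R) ⋈[h=g] S)) → 4
  π[e]((U ⋈[e=g] (γ[y; MIN(b)→h](R) ⋈[h=g] S))) → 4
  S → 4
  ρ[e/c](S) → 4
  π[e](ρ[e/c](S)) → 4
  (π[e]((U ⋈[e=g] (γ[y; MIN(b)→h](R) ⋈[h=g] S))) − π[e](ρ[e/c](S))) → 4
E2 row counts bottom-up:
  U → 5
  R → 4
  γ[y; MIN(b)→h](R) → 2
  S → 4
  (γ[y; MIN(b)→h](R) ⋈[h=g] S) → 2
  (U ⋈[e=g] (γ[y; MIN(b)→h](R) ⋈[h=g] S)) → 4
  π[e]((U ⋈[e=g] (γ[y; MIN(b)→h](R) ⋈[h=g] S))) → 4
  S → 4
  ρ[e/c](S) → 4
  π[e](ρ[e/c](S)) → 4
  (π[e]((U ⋈[e=g] (γ[y; MIN(b)→h](R) ⋈[h=g] S))) ∪ π[e](ρ[e/c](S))) → 8

E1 result:
e
9
9
9
9
E2 result:
e
3
3
4
5
9
9
9
9
Witness: (5,) appears 0× in E1 but 1× in E2.

no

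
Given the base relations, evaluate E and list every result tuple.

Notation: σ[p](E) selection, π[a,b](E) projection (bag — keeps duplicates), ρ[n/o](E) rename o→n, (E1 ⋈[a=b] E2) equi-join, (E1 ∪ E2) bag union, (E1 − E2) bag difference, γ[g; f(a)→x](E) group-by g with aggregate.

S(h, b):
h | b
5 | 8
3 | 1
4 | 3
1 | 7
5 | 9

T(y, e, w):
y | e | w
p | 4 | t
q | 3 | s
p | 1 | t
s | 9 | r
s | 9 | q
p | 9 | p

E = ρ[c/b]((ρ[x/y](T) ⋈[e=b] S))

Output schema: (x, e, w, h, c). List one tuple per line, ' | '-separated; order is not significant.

Subexpression sizes:
  T → 6
  ρ[x/y](T) → 6
  S → 5
  (ρ[x/y](T) ⋈[e=b] S) → 5
  ρ[c/b]((ρ[x/y](T) ⋈[e=b] S)) → 5

== RESULT ==
x | e | w | h | c
p | 1 | t | 3 | 1
p | 9 | p | 5 | 9
q | 3 | s | 4 | 3
s | 9 | q | 5 | 9
s | 9 | r | 5 | 9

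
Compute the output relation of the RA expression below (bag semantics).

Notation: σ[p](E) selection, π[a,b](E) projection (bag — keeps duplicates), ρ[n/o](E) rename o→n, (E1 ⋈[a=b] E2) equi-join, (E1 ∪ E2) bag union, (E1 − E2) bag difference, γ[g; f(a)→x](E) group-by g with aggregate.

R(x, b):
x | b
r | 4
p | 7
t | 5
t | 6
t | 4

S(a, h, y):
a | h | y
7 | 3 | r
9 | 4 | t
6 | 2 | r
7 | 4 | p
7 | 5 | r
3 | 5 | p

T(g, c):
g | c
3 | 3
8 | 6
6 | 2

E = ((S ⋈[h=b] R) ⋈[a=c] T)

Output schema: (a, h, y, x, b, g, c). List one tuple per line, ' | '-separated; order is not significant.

Row counts bottom-up:
  S → 6
  R → 5
  (S ⋈[h=b] R) → 6
  T → 3
  ((S ⋈[h=b] R) ⋈[a=c] T) → 1

== RESULT ==
a | h | y | x | b | g | c
3 | 5 | p | t | 5 | 3 | 3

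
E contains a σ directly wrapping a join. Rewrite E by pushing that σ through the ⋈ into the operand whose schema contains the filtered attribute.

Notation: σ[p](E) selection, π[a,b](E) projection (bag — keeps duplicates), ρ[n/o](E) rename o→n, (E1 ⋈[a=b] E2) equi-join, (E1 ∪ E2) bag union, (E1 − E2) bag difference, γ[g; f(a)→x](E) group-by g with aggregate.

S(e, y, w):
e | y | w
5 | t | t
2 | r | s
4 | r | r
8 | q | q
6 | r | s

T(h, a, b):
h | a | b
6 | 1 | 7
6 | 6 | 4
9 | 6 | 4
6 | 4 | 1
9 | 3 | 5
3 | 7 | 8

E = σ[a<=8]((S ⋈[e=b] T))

σ filters on a, owned by the right side.
E' = (S ⋈[e=b] σ[a<=8](T))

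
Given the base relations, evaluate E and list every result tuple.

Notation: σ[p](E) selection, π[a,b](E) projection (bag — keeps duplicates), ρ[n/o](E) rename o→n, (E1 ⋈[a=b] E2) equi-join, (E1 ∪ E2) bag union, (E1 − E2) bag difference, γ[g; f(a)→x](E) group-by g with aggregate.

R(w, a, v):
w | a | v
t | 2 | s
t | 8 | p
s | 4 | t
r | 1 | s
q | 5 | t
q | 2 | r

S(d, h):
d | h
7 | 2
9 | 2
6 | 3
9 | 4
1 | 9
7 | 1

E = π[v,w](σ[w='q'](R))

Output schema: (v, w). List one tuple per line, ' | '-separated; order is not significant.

Stepwise |·|:
  R → 6
  σ[w='q'](R) → 2
  π[v,w](σ[w='q'](R)) → 2

== RESULT ==
v | w
r | q
t | q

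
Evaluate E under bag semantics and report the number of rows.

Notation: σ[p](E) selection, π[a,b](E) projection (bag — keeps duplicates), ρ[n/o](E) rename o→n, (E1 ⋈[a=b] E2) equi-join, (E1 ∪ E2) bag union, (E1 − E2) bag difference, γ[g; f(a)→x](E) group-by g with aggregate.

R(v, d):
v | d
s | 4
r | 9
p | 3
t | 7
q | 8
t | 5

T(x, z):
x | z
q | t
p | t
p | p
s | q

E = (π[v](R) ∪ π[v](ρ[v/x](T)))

Row counts bottom-up:
  R → 6
  π[v](R) → 6
  T → 4
  ρ[v/x](T) → 4
  π[v](ρ[v/x](T)) → 4
  (π[v](R) ∪ π[v](ρ[v/x](T))) → 10

|E| = 10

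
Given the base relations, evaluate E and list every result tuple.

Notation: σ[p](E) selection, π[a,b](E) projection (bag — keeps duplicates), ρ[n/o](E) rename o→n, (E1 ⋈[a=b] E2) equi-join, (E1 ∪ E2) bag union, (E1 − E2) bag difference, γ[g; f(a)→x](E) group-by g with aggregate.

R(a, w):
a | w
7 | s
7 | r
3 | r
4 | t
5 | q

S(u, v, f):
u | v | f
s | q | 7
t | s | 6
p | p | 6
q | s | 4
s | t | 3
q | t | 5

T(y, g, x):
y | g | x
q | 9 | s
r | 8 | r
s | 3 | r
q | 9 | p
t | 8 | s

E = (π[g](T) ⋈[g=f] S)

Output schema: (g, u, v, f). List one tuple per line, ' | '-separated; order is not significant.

Subexpression sizes:
  T → 5
  π[g](T) → 5
  S → 6
  (π[g](T) ⋈[g=f] S) → 1

== RESULT ==
g | u | v | f
3 | s | t | 3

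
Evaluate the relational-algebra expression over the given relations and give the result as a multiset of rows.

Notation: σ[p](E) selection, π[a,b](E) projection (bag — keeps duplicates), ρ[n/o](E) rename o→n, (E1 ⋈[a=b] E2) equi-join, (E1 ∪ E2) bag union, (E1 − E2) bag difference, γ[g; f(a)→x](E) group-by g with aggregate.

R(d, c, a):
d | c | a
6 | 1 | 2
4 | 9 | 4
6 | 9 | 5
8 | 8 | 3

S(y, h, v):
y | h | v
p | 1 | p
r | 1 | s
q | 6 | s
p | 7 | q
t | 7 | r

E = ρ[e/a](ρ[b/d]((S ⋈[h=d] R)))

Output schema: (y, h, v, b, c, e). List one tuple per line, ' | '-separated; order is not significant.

Stepwise |·|:
  S → 5
  R → 4
  (S ⋈[h=d] R) → 2
  ρ[b/d]((S ⋈[h=d] R)) → 2
  ρ[e/a](ρ[b/d]((S ⋈[h=d] R))) → 2

== RESULT ==
y | h | v | b | c | e
q | 6 | s | 6 | 1 | 2
q | 6 | s | 6 | 9 | 5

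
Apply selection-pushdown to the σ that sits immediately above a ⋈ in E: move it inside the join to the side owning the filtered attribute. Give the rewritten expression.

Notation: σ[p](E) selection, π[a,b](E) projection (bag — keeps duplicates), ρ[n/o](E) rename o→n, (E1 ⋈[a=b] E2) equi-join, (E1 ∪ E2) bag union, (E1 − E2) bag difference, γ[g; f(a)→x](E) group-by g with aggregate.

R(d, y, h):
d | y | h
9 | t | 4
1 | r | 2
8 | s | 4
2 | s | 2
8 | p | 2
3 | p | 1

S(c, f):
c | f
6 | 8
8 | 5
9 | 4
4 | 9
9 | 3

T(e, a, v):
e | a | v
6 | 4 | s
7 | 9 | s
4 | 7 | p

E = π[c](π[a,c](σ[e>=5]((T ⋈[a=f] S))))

σ filters on e, owned by the left side.
E' = π[c](π[a,c]((σ[e>=5](T) ⋈[a=f] S)))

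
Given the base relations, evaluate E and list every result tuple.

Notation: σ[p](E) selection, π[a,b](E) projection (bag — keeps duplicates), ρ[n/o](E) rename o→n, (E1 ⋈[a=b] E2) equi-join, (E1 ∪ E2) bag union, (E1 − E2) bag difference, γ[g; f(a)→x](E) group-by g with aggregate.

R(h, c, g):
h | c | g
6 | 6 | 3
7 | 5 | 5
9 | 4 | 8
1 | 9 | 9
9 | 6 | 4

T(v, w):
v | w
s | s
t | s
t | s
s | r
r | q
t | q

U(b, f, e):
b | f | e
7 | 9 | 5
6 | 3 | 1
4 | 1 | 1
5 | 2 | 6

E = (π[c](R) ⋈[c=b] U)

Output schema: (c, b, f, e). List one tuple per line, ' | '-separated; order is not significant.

Per-node cardinality:
  R → 5
  π[c](R) → 5
  U → 4
  (π[c](R) ⋈[c=b] U) → 4

== RESULT ==
c | b | f | e
4 | 4 | 1 | 1
5 | 5 | 2 | 6
6 | 6 | 3 | 1
6 | 6 | 3 | 1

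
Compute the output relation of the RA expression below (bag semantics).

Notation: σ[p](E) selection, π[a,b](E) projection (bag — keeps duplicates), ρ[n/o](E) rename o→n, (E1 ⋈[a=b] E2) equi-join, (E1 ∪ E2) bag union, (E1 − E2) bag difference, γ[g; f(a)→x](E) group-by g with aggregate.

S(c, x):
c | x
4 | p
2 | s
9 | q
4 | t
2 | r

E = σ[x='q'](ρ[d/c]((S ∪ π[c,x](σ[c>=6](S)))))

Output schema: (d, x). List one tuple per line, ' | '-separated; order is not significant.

Subexpression sizes:
  S → 5
  S → 5
  σ[c>=6](S) → 1
  π[c,x](σ[c>=6](S)) → 1
  (S ∪ π[c,x](σ[c>=6](S))) → 6
  ρ[d/c]((S ∪ π[c,x](σ[c>=6](S)))) → 6
  σ[x='q'](ρ[d/c]((S ∪ π[c,x](σ[c>=6](S))))) → 2

== RESULT ==
d | x
9 | q
9 | q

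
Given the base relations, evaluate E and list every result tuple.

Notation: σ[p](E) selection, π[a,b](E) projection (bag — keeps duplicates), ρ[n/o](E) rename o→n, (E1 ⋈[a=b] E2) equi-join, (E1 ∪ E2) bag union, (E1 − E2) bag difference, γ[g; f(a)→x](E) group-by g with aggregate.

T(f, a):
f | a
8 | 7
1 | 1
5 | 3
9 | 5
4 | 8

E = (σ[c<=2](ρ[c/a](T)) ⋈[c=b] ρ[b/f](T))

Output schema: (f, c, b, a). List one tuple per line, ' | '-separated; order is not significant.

Subexpression sizes:
  T → 5
  ρ[c/a](T) → 5
  σ[c<=2](ρ[c/a](T)) → 1
  T → 5
  ρ[b/f](T) → 5
  (σ[c<=2](ρ[c/a](T)) ⋈[c=b] ρ[b/f](T)) → 1

== RESULT ==
f | c | b | a
1 | 1 | 1 | 1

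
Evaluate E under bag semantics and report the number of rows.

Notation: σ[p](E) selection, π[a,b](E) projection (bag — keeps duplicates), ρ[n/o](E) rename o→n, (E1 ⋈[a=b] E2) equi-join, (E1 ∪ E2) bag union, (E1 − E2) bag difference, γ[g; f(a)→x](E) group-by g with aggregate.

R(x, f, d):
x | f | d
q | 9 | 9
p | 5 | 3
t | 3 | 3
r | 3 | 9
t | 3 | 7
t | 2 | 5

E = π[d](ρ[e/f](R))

Per-node cardinality:
  R → 6
  ρ[e/f](R) → 6
  π[d](ρ[e/f](R)) → 6

|E| = 6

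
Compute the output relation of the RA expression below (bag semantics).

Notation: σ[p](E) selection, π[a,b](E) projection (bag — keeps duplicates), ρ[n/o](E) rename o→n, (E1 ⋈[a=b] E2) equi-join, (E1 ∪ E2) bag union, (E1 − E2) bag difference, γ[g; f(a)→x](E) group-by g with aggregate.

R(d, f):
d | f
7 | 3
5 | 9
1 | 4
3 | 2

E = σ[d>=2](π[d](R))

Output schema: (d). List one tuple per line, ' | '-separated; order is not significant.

Stepwise |·|:
  R → 4
  π[d](R) → 4
  σ[d>=2](π[d](R)) → 3

== RESULT ==
d
3
5
7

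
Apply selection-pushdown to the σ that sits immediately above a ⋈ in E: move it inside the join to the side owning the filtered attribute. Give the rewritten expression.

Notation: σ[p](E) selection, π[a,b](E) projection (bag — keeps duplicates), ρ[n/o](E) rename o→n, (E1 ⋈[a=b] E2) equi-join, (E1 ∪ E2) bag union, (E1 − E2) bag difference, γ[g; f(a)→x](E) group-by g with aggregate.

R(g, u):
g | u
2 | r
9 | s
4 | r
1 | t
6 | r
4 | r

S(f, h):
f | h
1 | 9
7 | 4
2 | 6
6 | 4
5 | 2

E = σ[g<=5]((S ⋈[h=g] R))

σ filters on g, owned by the right side.
E' = (S ⋈[h=g] σ[g<=5](R))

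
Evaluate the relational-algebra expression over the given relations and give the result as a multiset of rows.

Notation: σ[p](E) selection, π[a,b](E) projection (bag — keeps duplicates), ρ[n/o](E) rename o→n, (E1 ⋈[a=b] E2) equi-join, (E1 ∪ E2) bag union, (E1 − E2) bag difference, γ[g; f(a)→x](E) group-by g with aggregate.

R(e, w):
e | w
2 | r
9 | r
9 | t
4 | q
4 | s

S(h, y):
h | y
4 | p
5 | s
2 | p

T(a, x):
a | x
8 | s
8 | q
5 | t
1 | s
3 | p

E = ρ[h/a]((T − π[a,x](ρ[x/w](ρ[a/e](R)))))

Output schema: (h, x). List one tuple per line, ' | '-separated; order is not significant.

Per-node cardinality:
  T → 5
  R → 5
  ρ[a/e](R) → 5
  ρ[x/w](ρ[a/e](R)) → 5
  π[a,x](ρ[x/w](ρ[a/e](R))) → 5
  (T − π[a,x](ρ[x/w](ρ[a/e](R)))) → 5
  ρ[h/a]((T − π[a,x](ρ[x/w](ρ[a/e](R))))) → 5

== RESULT ==
h | x
1 | s
3 | p
5 | t
8 | q
8 | s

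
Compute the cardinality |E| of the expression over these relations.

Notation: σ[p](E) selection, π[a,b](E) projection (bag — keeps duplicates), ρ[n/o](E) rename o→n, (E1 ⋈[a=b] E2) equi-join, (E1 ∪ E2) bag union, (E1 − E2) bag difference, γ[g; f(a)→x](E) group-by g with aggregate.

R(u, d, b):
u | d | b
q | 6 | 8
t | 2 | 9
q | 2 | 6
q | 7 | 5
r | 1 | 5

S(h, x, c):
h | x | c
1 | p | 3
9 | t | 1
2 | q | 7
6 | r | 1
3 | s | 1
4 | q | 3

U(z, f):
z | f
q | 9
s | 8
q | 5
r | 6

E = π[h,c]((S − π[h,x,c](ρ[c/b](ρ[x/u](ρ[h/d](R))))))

Stepwise |·|:
  S → 6
  R → 5
  ρ[h/d](R) → 5
  ρ[x/u](ρ[h/d](R)) → 5
  ρ[c/b](ρ[x/u](ρ[h/d](R))) → 5
  π[h,x,c](ρ[c/b](ρ[x/u](ρ[h/d](R)))) → 5
  (S − π[h,x,c](ρ[c/b](ρ[x/u](ρ[h/d](R))))) → 6
  π[h,c]((S − π[h,x,c](ρ[c/b](ρ[x/u](ρ[h/d](R)))))) → 6

|E| = 6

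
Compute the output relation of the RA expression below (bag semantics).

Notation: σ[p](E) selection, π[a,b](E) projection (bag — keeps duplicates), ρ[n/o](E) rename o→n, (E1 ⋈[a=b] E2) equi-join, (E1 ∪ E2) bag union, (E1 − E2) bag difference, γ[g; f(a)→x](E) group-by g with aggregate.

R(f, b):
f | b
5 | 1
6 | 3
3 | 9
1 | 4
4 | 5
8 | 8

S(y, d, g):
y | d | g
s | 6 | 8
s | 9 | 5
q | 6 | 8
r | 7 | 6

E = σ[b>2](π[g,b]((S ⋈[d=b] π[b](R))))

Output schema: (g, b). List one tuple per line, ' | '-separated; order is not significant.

Stepwise |·|:
  S → 4
  R → 6
  π[b](R) → 6
  (S ⋈[d=b] π[b](R)) → 1
  π[g,b]((S ⋈[d=b] π[b](R))) → 1
  σ[b>2](π[g,b]((S ⋈[d=b] π[b](R)))) → 1

== RESULT ==
g | b
5 | 9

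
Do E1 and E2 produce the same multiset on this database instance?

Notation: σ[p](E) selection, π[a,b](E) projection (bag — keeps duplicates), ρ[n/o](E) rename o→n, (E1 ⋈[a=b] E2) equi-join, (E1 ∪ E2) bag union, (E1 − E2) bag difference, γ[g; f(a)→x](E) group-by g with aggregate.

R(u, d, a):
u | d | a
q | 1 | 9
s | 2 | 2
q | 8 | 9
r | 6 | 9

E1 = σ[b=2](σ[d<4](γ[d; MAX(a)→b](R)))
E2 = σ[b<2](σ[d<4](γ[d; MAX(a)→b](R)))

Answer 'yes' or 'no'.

E1 stepwise |·|:
  R → 4
  γ[d; MAX(a)→b](R) → 4
  σ[d<4](γ[d; MAX(a)→b](R)) → 2
  σ[b=2](σ[d<4](γ[d; MAX(a)→b](R))) → 1
E2 stepwise |·|:
  R → 4
  γ[d; MAX(a)→b](R) → 4
  σ[d<4](γ[d; MAX(a)→b](R)) → 2
  σ[b<2](σ[d<4](γ[d; MAX(a)→b](R))) → 0

E1 result:
d | b
2 | 2
E2 result:
d | b
(0 rows)
Witness: (2, 2) appears 1× in E1 but 0× in E2.

no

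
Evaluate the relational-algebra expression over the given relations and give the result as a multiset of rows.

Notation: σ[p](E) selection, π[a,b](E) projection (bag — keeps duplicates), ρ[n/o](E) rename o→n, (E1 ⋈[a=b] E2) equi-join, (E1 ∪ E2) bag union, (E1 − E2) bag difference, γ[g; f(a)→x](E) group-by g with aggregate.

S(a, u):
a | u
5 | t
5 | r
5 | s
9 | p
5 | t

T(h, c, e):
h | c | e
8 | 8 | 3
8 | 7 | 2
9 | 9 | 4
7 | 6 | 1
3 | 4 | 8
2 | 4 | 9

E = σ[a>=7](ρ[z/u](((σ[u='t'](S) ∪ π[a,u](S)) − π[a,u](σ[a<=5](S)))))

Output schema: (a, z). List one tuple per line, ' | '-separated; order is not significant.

Subexpression sizes:
  S → 5
  σ[u='t'](S) → 2
  S → 5
  π[a,u](S) → 5
  (σ[u='t'](S) ∪ π[a,u](S)) → 7
  S → 5
  σ[a<=5](S) → 4
  π[a,u](σ[a<=5](S)) → 4
  ((σ[u='t'](S) ∪ π[a,u](S)) − π[a,u](σ[a<=5](S))) → 3
  ρ[z/u](((σ[u='t'](S) ∪ π[a,u](S)) − π[a,u](σ[a<=5](S)))) → 3
  σ[a>=7](ρ[z/u](((σ[u='t'](S) ∪ π[a,u](S)) − π[a,u](σ[a<=5](S))))) → 1

== RESULT ==
a | z
9 | p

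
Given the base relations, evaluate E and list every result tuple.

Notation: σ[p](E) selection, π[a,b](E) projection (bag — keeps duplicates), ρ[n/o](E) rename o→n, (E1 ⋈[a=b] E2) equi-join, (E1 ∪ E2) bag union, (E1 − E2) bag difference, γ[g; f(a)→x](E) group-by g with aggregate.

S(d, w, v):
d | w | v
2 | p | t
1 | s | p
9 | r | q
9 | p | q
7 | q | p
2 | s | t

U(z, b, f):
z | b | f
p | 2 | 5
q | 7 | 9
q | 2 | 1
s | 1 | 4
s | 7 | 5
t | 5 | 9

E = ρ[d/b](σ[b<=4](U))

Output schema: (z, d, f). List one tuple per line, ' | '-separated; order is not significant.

Subexpression sizes:
  U → 6
  σ[b<=4](U) → 3
  ρ[d/b](σ[b<=4](U)) → 3

== RESULT ==
z | d | f
p | 2 | 5
q | 2 | 1
s | 1 | 4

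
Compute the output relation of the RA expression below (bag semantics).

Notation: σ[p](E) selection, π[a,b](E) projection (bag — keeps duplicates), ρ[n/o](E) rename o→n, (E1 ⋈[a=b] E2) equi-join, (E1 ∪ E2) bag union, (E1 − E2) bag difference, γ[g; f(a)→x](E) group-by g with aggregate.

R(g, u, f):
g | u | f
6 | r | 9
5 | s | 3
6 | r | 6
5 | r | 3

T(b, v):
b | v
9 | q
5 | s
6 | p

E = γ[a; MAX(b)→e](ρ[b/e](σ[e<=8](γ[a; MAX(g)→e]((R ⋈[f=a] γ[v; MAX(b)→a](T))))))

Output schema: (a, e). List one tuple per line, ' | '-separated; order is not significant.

Per-node cardinality:
  R → 4
  T → 3
  γ[v; MAX(b)→a](T) → 3
  (R ⋈[f=a] γ[v; MAX(b)→a](T)) → 2
  γ[a; MAX(g)→e]((R ⋈[f=a] γ[v; MAX(b)→a](T))) → 2
  σ[e<=8](γ[a; MAX(g)→e]((R ⋈[f=a] γ[v; MAX(b)→a](T)))) → 2
  ρ[b/e](σ[e<=8](γ[a; MAX(g)→e]((R ⋈[f=a] γ[v; MAX(b)→a](T))))) → 2
  γ[a; MAX(b)→e](ρ[b/e](σ[e<=8](γ[a; MAX(g)→e]((R ⋈[f=a] γ[v; MAX(b)→a](T)))))) → 2

== RESULT ==
a | e
6 | 6
9 | 6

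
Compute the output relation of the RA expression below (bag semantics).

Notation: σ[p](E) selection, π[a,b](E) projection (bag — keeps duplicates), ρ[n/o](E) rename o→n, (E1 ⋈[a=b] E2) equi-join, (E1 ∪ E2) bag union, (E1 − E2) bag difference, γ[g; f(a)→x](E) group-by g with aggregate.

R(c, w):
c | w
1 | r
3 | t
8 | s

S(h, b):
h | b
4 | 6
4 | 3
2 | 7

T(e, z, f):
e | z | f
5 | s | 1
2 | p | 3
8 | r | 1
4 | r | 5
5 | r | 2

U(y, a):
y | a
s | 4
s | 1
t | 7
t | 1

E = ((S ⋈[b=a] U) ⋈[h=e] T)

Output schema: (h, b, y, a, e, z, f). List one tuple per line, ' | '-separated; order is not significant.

Row counts bottom-up:
  S → 3
  U → 4
  (S ⋈[b=a] U) → 1
  T → 5
  ((S ⋈[b=a] U) ⋈[h=e] T) → 1

== RESULT ==
h | b | y | a | e | z | f
2 | 7 | t | 7 | 2 | p | 3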